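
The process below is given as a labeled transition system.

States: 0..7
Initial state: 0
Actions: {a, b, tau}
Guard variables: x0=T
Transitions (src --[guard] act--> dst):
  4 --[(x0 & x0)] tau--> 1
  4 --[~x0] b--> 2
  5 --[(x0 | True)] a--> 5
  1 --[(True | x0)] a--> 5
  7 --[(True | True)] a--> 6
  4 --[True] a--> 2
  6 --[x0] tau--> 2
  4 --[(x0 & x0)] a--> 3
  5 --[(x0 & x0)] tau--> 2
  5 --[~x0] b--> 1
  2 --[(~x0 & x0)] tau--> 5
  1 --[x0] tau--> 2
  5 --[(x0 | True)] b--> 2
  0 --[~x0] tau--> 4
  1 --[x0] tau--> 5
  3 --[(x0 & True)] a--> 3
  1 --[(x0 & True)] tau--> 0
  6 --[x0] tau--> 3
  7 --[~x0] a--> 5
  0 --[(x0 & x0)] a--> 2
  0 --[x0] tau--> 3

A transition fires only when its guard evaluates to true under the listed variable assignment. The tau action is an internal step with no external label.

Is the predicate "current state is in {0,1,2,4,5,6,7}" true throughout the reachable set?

Answer: INVARIANT VIOLATED at state 3

Analysis:
Inv-set: {0,1,2,4,5,6,7}
Reachable = {0,2,3}
  0: ✓
  2: ✓
  3: ✗ unsafe
counterexample path to 3: tau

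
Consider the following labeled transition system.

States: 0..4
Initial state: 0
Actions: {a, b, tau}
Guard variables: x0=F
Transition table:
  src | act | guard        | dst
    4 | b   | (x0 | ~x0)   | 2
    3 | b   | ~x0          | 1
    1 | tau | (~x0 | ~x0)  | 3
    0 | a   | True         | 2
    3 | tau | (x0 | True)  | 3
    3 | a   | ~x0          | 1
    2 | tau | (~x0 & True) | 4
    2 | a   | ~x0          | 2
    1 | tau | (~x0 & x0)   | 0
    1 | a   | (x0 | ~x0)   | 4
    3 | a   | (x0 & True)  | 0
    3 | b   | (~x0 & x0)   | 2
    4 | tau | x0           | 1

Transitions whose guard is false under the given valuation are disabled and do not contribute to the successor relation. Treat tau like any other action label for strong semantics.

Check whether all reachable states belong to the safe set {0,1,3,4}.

Answer: INVARIANT VIOLATED at state 2

Analysis:
Allowed set {0,1,3,4}
Reachable = {0,2,4}
  0: safe
  2: ✗ unsafe
  4: safe
witness against invariant: a → 2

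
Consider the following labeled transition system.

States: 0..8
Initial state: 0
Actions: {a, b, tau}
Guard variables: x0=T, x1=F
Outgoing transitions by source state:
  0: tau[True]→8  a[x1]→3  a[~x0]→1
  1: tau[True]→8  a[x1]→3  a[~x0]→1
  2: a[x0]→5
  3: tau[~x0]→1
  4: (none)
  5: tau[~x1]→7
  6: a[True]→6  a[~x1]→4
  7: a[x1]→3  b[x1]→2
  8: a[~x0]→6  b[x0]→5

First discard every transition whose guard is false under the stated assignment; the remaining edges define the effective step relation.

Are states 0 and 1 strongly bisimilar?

Answer: BISIMILAR

Working:
Bisimulation quotient by refinement:
  round 0: {{0,1,2,3,4,5,6,7,8}}
  round 1: {{0,1,5},{2,6},{3,4,7},{8}}
  round 2: {{0,1},{2},{3,4,7},{5},{6},{8}}
stable after 3 split(s): 6 block(s)
0∈{0,1}, 1∈{0,1}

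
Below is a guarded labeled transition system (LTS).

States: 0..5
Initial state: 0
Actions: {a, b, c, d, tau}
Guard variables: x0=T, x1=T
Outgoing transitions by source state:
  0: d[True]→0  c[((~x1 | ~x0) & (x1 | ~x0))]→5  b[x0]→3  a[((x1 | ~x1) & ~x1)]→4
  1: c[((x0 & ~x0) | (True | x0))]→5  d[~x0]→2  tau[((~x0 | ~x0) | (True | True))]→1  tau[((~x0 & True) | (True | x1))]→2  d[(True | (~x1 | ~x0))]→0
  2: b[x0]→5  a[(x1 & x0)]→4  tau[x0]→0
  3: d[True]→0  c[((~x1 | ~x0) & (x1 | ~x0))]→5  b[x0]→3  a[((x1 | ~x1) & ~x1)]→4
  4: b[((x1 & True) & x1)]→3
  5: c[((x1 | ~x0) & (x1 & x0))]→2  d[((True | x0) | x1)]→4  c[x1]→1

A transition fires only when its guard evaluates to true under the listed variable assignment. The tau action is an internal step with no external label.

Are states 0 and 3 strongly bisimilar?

Answer: BISIMILAR

Trace:
Refine partition for ~:
  P[0] = {{0,1,2,3,4,5}}
  P[1] = {{0,3},{1},{2},{4},{5}}
Fixed point at round 2; 5 class(es).
class of 0: {0,3}; class of 3: {0,3}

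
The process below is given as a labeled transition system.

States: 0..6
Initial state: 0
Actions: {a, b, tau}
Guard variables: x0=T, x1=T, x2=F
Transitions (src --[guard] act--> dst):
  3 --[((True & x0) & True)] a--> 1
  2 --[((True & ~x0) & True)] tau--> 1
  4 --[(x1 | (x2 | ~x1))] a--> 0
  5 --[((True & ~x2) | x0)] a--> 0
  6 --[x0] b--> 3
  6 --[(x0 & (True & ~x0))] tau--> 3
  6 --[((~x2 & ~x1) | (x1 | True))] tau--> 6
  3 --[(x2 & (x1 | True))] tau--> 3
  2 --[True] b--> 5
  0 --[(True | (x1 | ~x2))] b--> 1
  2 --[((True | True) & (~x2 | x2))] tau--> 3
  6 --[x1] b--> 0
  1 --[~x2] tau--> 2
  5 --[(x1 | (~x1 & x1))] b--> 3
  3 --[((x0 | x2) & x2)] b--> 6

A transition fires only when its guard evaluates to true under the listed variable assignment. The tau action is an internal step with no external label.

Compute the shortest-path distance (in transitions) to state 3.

BFS to 3:
  Layer 0: {0}
  Layer 1: {1}
  Layer 2: {2}
  Layer 3: {3,5}
first hit 3 at d=3 via b·tau·tau

Answer: 3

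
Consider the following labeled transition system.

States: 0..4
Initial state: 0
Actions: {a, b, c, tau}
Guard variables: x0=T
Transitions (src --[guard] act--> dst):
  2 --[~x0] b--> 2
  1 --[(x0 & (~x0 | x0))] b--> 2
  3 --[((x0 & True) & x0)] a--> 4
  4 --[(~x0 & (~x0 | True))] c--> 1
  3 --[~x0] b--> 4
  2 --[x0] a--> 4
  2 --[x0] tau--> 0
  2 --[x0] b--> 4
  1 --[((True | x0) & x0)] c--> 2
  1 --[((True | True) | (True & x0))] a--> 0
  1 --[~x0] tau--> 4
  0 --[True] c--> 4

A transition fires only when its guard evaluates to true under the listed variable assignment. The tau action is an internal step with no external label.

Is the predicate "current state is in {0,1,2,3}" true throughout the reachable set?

Answer: INVARIANT VIOLATED at state 4

Analysis:
Safe = {0,1,2,3}
Reachable = {0,4}
  0: safe
  4: VIOLATES
counterexample path to 4: c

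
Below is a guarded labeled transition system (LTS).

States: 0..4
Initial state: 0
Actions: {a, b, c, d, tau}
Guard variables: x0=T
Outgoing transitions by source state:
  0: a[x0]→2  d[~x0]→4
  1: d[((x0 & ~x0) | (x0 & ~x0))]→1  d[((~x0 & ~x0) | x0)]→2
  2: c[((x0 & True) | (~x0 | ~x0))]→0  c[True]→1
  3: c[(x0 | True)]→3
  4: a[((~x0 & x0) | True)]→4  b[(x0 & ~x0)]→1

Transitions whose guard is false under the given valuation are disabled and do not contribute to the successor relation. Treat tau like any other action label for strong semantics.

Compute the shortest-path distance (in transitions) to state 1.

Answer: 2

Analysis:
Layered search for 1:
  L0 = {0}
  L1 = {2}
  L2 = {1}
first hit 1 at d=2 via a·c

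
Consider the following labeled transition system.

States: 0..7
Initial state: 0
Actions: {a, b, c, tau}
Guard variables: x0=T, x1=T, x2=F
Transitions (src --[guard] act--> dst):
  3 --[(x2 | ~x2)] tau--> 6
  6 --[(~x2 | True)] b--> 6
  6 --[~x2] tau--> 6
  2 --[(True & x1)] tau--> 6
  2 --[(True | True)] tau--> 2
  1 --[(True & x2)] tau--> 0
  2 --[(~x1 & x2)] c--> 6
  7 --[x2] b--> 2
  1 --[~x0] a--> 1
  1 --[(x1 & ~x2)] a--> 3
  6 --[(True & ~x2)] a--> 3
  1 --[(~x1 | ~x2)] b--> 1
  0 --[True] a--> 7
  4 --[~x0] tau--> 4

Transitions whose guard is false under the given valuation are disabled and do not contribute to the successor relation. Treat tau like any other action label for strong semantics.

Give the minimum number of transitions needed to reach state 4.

Answer: UNREACHABLE

Working:
Breadth-first toward 4:
  L0 = {0}
  L1 = {7}
4 never appears.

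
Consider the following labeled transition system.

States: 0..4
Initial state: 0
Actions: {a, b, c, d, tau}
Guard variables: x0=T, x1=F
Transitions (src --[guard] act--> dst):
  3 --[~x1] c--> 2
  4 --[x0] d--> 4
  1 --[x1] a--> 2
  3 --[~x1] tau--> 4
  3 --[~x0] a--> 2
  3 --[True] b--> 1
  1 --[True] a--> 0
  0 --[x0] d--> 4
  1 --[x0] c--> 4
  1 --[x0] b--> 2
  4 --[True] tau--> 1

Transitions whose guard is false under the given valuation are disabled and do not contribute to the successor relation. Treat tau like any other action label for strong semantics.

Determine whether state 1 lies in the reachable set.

Guard filter leaves 9 enabled edge(s).
depth 0: {0}
depth 1: {4}  total {0,4}
depth 2: {1}  total {0,1,4}
depth 3: {2}  total {0,1,2,4}
R = {0,1,2,4}
Path to 1: d·tau

Answer: REACHABLE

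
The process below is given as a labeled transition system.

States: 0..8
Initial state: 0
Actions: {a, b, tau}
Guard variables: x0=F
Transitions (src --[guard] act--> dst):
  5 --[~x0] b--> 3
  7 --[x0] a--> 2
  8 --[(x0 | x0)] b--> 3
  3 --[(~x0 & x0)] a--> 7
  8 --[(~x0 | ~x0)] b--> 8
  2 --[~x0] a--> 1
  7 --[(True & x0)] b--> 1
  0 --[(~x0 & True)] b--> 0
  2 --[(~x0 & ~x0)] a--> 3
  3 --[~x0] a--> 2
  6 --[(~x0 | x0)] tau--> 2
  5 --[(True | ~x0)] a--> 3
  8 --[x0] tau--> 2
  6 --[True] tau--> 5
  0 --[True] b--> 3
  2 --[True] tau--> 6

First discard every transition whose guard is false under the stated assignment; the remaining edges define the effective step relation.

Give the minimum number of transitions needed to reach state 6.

Breadth-first toward 6:
  L0 = {0}
  L1 = {3}
  L2 = {2}
  L3 = {1,6}
6 enters at depth 3; path b·a·tau

Answer: 3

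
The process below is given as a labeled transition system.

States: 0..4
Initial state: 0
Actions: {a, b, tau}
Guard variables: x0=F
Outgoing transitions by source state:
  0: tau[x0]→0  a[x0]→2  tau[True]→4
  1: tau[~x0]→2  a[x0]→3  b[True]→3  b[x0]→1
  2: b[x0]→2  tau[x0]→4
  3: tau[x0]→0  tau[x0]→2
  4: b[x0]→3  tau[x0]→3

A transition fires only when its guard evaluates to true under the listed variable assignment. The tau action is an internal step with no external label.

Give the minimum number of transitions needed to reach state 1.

Answer: UNREACHABLE

Analysis:
BFS to 1:
  depth 0: {0}
  depth 1: {4}
1 never appears.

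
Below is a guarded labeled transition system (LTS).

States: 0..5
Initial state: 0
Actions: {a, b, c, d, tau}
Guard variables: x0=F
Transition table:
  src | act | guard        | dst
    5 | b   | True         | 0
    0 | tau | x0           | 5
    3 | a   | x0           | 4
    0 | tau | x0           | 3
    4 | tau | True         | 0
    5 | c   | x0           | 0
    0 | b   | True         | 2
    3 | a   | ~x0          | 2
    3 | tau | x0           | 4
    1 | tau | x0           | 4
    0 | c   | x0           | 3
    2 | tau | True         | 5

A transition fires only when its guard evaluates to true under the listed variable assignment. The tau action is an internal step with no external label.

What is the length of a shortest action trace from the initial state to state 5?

Answer: 2

Working:
BFS to 5:
  L0 = {0}
  L1 = {2}
  L2 = {5}
first hit 5 at d=2 via b·tau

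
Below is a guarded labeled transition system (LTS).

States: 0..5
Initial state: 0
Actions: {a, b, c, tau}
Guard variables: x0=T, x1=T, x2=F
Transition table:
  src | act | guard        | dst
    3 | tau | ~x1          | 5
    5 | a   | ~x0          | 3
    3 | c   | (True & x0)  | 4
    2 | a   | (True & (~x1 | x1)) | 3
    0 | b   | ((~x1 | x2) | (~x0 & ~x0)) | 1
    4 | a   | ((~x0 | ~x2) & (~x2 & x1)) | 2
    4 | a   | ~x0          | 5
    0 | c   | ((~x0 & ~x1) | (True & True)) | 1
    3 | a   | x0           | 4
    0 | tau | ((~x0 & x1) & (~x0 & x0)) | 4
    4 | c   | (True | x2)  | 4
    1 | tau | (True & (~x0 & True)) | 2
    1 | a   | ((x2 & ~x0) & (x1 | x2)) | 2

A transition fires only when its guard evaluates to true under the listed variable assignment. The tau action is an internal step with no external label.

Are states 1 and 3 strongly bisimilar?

Answer: NOT BISIMILAR

Analysis:
Compute ~ classes (split until stable):
  round 0: {{0,1,2,3,4,5}}
  round 1: {{0},{1,5},{2},{3,4}}
  round 2: {{0},{1,5},{2},{3},{4}}
5 equivalence class(es) (converged in 3)
class of 1: {1,5}; class of 3: {3}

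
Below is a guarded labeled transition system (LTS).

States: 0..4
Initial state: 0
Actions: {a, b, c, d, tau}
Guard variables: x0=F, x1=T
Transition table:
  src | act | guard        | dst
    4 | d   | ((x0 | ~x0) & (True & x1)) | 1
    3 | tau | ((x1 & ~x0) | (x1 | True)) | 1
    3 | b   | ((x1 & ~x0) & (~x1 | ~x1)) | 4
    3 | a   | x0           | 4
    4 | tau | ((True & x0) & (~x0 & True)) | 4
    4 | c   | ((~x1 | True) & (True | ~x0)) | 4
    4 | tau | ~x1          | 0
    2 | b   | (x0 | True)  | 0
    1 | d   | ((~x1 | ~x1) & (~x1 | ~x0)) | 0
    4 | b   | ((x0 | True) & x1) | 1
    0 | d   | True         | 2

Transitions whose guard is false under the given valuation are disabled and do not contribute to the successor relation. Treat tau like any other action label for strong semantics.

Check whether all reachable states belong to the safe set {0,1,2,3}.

Allowed set {0,1,2,3}
Reachable = {0,2}
  0: ok
  2: ok

Answer: INVARIANT HOLDS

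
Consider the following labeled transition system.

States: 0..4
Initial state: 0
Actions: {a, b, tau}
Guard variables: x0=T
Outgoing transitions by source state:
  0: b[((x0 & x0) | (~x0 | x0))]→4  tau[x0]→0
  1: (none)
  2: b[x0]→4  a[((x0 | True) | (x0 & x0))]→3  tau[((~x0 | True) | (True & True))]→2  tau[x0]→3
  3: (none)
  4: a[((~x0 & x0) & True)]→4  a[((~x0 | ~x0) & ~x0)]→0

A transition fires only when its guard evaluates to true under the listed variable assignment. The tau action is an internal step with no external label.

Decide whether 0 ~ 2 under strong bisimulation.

Answer: NOT BISIMILAR

Working:
Bisimulation quotient by refinement:
  round 0: {{0,1,2,3,4}}
  round 1: {{0},{1,3,4},{2}}
stable after 2 split(s): 3 block(s)
[0]={0}  [2]={2}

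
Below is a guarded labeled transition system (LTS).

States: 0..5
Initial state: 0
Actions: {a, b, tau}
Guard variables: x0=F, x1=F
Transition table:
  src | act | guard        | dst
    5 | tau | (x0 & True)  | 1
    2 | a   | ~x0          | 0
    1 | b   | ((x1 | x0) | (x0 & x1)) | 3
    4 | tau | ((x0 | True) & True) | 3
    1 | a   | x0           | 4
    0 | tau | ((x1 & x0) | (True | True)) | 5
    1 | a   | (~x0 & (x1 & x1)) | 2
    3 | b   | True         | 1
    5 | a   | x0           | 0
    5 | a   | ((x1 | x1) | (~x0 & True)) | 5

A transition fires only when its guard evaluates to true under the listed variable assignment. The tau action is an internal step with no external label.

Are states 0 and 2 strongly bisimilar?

Answer: NOT BISIMILAR

Analysis:
Refine partition for ~:
  π0 = {{0,1,2,3,4,5}}
  π1 = {{0,4},{1},{2,5},{3}}
  π2 = {{0},{1},{2},{3},{4},{5}}
6 equivalence class(es) (converged in 3)
0∈{0}, 2∈{2}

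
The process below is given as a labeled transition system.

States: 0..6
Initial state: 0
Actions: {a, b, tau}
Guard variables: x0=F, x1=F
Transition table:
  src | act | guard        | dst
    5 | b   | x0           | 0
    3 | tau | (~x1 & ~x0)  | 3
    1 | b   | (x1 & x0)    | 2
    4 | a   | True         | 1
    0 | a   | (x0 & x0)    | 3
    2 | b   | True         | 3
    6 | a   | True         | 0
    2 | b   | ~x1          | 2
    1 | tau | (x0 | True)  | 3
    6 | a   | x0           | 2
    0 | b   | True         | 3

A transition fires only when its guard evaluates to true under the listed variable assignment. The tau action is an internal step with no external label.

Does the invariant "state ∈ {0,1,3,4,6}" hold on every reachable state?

Allowed set {0,1,3,4,6}
R = {0,3}
  0: safe
  3: safe

Answer: INVARIANT HOLDS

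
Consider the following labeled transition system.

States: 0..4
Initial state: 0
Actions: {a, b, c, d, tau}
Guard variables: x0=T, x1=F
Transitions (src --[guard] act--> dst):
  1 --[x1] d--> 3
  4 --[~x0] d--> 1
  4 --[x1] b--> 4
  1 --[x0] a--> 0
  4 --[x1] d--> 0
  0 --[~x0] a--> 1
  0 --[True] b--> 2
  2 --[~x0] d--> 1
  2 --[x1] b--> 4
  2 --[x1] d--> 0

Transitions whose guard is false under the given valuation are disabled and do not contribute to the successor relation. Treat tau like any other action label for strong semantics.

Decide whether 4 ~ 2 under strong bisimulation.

Answer: BISIMILAR

Working:
Bisimulation quotient by refinement:
  round 0: {{0,1,2,3,4}}
  round 1: {{0},{1},{2,3,4}}
Fixed point at round 2; 3 class(es).
[4]={2,3,4}  [2]={2,3,4}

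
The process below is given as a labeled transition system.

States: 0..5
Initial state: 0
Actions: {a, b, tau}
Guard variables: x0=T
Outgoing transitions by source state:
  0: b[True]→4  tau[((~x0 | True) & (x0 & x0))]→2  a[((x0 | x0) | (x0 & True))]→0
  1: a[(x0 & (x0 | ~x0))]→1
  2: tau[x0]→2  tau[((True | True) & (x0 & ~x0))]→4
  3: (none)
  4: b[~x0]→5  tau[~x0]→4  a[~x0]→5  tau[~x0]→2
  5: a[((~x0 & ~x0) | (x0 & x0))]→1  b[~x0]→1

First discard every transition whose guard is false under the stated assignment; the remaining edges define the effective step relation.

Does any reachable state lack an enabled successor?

Reachable = {0,2,4}
  0: a→0  b→4  tau→2  [3 exit(s)]
  2: tau→2  [1 exit(s)]
  4: ∅  [no exit]
trace reaching 4: b

Answer: DEADLOCK at state 4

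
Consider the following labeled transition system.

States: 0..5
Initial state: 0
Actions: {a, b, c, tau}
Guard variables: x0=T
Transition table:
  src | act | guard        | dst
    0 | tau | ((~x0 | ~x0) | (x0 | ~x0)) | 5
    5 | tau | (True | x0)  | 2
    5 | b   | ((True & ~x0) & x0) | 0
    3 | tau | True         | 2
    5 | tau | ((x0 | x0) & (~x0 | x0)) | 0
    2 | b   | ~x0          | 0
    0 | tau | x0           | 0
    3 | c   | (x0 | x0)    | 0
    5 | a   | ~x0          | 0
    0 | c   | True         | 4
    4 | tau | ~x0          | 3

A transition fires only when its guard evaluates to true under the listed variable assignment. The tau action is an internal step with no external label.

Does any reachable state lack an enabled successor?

Answer: DEADLOCK at state 2

Trace:
R = {0,2,4,5}
  0: c→4  tau→0  tau→5  [3 exit(s)]
  2: ∅  [STUCK]
  4: ∅  [STUCK]
  5: tau→0  tau→2  [2 exit(s)]
witness 2: tau·tau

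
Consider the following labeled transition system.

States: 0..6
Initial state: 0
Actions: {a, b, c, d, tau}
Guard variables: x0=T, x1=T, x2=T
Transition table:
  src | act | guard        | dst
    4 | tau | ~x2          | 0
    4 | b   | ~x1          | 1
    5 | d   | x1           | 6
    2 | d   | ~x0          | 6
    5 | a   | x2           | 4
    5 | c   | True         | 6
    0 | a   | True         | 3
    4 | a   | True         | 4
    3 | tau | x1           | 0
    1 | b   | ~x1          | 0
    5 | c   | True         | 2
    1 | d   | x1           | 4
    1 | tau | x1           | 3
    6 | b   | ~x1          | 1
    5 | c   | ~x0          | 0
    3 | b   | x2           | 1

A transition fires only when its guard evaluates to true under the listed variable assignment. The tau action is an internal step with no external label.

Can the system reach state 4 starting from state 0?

After dropping false guards: 10 live edges.
depth 0: {0}
depth 1: {3}  now seen {0,3}
depth 2: {1}  now seen {0,1,3}
depth 3: {4}  now seen {0,1,3,4}
Reachable = {0,1,3,4}
witness 4: a·b·d

Answer: REACHABLE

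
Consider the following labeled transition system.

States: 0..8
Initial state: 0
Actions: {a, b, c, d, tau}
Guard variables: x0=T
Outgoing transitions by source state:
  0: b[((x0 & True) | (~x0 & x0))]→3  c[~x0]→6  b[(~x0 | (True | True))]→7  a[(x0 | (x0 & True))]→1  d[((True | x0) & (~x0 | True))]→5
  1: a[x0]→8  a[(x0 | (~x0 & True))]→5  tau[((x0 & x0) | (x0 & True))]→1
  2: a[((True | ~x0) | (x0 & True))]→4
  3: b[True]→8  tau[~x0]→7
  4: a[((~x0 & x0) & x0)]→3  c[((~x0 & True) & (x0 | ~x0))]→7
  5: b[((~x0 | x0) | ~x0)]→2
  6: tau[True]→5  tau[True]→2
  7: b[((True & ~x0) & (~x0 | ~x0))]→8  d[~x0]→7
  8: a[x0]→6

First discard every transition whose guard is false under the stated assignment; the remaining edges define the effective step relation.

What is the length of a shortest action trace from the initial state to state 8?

Layered search for 8:
  L0 = {0}
  L1 = {1,3,5,7}
  L2 = {2,8}
8 enters at depth 2; path a·a

Answer: 2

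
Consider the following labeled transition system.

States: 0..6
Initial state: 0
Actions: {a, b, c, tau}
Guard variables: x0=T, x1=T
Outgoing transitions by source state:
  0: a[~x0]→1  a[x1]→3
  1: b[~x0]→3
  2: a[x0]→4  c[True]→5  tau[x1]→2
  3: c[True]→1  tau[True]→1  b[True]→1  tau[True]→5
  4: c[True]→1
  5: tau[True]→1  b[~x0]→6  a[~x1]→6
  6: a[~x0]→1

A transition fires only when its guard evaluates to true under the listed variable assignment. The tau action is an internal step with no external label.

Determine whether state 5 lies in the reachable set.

Answer: REACHABLE

Working:
10 transition(s) survive guard evaluation.
Layer 0: {0}
Layer 1: {3}  total {0,3}
Layer 2: {1,5}  total {0,1,3,5}
Reach set: {0,1,3,5}
witness 5: a·tau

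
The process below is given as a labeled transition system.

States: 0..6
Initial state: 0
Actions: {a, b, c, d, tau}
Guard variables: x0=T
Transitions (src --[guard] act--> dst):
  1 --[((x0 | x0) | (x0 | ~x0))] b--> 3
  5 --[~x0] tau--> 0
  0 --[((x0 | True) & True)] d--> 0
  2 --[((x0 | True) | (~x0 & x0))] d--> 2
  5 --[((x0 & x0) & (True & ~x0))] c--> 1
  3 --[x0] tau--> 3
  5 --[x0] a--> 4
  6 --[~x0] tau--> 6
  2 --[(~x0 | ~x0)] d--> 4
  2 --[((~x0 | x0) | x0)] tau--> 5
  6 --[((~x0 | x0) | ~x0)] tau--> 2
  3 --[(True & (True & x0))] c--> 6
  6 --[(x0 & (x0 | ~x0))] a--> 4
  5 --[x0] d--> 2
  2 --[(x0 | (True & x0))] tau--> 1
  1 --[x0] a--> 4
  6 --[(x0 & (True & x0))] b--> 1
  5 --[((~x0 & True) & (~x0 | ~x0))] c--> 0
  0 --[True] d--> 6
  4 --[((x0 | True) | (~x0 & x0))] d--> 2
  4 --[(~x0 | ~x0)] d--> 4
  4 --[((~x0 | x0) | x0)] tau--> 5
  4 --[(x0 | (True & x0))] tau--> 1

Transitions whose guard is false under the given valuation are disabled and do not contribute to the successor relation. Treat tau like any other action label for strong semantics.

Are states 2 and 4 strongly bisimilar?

Answer: BISIMILAR

Working:
Refine partition for ~:
  round 0: {{0,1,2,3,4,5,6}}
  round 1: {{0},{1},{2,4},{3},{5},{6}}
Fixed point at round 2; 6 class(es).
2∈{2,4}, 4∈{2,4}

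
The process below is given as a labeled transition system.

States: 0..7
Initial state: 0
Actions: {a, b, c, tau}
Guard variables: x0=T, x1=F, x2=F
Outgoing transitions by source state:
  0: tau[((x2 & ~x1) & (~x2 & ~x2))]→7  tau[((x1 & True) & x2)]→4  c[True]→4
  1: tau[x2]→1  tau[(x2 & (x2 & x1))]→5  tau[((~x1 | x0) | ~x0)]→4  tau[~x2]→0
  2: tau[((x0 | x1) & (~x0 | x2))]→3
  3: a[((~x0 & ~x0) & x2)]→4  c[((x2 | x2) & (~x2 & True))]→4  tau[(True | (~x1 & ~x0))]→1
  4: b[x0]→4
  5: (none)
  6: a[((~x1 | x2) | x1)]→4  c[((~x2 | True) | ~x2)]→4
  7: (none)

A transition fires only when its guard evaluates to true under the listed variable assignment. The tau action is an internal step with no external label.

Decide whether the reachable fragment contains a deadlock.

Answer: DEADLOCK-FREE

Trace:
Reachable = {0,4}
  0: c→4  [1 exit(s)]
  4: b→4  [1 exit(s)]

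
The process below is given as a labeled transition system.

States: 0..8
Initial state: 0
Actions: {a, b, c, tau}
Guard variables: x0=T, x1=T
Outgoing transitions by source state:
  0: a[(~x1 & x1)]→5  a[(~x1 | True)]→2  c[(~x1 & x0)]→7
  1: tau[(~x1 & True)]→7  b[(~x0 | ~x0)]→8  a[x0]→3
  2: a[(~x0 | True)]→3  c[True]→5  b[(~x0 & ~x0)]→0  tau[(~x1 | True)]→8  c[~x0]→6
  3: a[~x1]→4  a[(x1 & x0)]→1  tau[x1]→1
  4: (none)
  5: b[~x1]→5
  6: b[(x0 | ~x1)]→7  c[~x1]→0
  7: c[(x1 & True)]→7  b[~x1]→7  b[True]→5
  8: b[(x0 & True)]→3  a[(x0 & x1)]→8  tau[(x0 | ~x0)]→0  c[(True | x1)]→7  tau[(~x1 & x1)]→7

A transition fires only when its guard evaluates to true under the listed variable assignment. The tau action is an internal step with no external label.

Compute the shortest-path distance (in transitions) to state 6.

Layered search for 6:
  L0 = {0}
  L1 = {2}
  L2 = {3,5,8}
  L3 = {1,7}
6 never appears.

Answer: UNREACHABLE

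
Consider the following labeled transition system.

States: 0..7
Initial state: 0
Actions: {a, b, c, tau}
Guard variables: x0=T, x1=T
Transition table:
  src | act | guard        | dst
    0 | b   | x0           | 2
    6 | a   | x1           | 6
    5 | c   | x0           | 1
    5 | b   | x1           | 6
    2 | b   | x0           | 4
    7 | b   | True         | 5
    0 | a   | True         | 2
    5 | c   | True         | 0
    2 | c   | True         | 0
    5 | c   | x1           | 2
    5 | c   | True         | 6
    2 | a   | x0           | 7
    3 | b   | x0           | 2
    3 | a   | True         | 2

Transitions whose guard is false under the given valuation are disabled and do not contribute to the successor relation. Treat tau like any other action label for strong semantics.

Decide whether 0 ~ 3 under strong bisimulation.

Refine partition for ~:
  π0 = {{0,1,2,3,4,5,6,7}}
  π1 = {{0,3},{1,4},{2},{5},{6},{7}}
Fixed point at round 2; 6 class(es).
[0]={0,3}  [3]={0,3}

Answer: BISIMILAR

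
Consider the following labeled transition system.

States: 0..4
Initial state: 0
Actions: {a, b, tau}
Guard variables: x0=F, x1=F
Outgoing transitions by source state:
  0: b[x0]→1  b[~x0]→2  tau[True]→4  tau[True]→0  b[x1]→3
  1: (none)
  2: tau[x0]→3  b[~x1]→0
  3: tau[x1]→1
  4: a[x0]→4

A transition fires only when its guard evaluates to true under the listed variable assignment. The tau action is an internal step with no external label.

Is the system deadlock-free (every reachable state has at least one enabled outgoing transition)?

Answer: DEADLOCK at state 4

Working:
Reachable = {0,2,4}
  0: b→2  tau→0  tau→4  [3 out]
  2: b→0  [1 out]
  4: ∅  [no exit]
Path to 4: tau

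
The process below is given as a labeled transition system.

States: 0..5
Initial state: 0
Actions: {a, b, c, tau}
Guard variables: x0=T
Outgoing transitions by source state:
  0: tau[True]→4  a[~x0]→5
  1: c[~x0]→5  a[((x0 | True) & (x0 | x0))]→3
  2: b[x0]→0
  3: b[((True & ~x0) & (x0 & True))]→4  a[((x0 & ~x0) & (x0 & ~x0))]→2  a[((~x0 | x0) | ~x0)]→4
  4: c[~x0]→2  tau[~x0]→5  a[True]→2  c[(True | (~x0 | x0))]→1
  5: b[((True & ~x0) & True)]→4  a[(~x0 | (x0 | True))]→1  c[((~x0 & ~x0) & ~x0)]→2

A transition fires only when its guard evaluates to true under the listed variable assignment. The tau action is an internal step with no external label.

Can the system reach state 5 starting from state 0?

Answer: UNREACHABLE

Analysis:
Guard filter leaves 7 enabled edge(s).
Layer 0: {0}
Layer 1: {4}  now seen {0,4}
Layer 2: {1,2}  now seen {0,1,2,4}
Layer 3: {3}  now seen {0,1,2,3,4}
Reachable = {0,1,2,3,4}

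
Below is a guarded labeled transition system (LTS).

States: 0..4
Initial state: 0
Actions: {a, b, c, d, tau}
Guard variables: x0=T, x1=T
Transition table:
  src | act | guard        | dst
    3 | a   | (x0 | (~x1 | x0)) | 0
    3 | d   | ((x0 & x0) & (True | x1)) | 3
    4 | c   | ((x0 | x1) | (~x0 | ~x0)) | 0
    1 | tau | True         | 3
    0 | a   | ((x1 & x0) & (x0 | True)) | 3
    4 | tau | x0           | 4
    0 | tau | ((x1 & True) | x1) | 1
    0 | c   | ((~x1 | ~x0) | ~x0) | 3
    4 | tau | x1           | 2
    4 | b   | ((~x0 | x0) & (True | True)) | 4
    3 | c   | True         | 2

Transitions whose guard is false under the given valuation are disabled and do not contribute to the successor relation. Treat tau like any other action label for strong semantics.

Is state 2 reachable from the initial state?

Answer: REACHABLE

Analysis:
After dropping false guards: 10 live edges.
L0 = {0}
L1 = {1,3}  now seen {0,1,3}
L2 = {2}  now seen {0,1,2,3}
Reach set: {0,1,2,3}
trace reaching 2: a·c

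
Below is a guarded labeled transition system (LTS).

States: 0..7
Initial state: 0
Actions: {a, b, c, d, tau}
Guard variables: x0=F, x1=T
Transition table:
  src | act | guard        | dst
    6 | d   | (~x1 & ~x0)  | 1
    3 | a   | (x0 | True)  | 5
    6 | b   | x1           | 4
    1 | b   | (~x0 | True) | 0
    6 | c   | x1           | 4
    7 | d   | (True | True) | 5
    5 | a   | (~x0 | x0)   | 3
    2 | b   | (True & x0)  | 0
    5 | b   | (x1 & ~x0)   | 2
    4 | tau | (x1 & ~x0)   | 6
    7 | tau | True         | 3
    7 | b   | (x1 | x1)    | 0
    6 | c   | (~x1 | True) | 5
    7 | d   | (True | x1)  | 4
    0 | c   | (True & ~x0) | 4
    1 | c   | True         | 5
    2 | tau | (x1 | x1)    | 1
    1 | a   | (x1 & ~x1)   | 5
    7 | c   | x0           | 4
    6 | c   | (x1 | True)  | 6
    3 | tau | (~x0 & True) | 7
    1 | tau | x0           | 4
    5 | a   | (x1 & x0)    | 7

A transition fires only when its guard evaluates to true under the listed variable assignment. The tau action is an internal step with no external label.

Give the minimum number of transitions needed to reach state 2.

Answer: 4

Working:
BFS to 2:
  L0 = {0}
  L1 = {4}
  L2 = {6}
  L3 = {5}
  L4 = {2,3}
depth(2)=4, e.g. c·tau·c·b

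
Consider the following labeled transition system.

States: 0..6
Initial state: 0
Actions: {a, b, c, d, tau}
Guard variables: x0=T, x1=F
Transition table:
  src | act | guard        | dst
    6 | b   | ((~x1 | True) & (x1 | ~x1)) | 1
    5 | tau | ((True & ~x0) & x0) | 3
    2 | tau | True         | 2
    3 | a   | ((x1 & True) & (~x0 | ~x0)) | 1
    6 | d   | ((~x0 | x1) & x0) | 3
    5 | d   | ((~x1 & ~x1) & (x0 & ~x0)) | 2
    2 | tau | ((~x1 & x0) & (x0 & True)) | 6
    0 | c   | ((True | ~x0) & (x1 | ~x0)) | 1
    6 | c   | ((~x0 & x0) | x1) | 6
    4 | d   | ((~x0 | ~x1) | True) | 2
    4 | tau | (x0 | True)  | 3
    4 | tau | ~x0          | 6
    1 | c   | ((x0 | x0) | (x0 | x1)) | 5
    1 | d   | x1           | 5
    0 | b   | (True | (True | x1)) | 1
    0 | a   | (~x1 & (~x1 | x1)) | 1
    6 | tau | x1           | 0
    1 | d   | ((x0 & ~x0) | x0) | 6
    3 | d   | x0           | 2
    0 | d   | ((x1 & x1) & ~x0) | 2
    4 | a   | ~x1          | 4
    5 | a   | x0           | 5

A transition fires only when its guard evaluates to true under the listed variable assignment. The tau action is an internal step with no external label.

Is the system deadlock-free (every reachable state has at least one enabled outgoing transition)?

Reach set: {0,1,5,6}
  0: a→1  b→1  [2 out]
  1: c→5  d→6  [2 out]
  5: a→5  [1 out]
  6: b→1  [1 out]

Answer: DEADLOCK-FREE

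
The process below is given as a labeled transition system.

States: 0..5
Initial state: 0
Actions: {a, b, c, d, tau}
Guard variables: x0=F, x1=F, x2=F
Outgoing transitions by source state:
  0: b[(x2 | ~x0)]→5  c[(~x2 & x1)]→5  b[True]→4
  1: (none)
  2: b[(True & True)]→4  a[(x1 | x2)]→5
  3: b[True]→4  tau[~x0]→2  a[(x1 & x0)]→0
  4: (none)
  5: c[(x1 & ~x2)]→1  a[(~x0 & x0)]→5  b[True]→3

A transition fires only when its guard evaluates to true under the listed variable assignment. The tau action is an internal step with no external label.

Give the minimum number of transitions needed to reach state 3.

Layered search for 3:
  Layer 0: {0}
  Layer 1: {4,5}
  Layer 2: {3}
3 enters at depth 2; path b·b

Answer: 2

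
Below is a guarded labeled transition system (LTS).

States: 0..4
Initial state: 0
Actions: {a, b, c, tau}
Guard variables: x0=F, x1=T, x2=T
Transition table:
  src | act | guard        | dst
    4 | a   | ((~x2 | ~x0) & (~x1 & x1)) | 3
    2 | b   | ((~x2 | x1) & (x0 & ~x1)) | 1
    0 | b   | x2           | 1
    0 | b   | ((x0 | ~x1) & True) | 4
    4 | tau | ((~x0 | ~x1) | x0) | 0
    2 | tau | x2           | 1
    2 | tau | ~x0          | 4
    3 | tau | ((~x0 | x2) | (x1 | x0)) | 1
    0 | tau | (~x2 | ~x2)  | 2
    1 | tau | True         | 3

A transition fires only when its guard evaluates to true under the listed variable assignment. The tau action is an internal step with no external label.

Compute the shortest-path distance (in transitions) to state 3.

Layered search for 3:
  Layer 0: {0}
  Layer 1: {1}
  Layer 2: {3}
3 enters at depth 2; path b·tau

Answer: 2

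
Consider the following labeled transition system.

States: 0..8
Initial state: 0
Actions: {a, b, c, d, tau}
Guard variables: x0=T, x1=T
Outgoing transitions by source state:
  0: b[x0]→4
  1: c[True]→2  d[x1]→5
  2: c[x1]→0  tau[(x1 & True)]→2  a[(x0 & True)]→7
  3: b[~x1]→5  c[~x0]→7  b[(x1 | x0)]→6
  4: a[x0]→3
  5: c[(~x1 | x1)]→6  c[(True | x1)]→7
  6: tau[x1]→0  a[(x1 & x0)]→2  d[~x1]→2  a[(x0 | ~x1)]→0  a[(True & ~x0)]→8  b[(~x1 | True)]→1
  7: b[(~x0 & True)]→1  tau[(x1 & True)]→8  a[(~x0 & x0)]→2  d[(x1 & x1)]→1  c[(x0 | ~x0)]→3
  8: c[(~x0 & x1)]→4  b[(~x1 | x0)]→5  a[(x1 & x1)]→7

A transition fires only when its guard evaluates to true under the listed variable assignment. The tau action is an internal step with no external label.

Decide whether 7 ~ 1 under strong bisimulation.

Bisimulation quotient by refinement:
  π0 = {{0,1,2,3,4,5,6,7,8}}
  π1 = {{0,3},{1},{2},{4},{5},{6},{7},{8}}
  π2 = {{0},{1},{2},{3},{4},{5},{6},{7},{8}}
stable after 3 split(s): 9 block(s)
class of 7: {7}; class of 1: {1}

Answer: NOT BISIMILAR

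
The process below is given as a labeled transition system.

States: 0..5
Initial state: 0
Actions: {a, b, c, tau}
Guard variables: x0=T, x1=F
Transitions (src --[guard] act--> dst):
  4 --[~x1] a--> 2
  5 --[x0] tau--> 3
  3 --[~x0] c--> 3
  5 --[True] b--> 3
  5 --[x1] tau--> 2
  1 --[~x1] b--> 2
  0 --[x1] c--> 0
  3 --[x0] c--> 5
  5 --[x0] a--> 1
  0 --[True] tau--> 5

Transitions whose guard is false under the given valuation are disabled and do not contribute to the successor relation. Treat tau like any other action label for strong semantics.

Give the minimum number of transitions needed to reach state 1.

Breadth-first toward 1:
  L0 = {0}
  L1 = {5}
  L2 = {1,3}
first hit 1 at d=2 via tau·a

Answer: 2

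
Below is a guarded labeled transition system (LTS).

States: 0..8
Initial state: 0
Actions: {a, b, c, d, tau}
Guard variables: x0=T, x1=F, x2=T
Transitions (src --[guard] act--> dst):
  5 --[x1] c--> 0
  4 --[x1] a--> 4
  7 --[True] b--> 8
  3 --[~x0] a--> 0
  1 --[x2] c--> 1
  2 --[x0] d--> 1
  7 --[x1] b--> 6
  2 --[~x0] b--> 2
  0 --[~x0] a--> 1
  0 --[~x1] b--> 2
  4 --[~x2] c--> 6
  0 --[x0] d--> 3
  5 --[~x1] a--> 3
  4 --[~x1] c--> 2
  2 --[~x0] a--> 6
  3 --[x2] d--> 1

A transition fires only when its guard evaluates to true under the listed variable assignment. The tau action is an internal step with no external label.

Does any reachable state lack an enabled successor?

Reach set: {0,1,2,3}
  0: b→2  d→3  [2 exit(s)]
  1: c→1  [1 exit(s)]
  2: d→1  [1 exit(s)]
  3: d→1  [1 exit(s)]

Answer: DEADLOCK-FREE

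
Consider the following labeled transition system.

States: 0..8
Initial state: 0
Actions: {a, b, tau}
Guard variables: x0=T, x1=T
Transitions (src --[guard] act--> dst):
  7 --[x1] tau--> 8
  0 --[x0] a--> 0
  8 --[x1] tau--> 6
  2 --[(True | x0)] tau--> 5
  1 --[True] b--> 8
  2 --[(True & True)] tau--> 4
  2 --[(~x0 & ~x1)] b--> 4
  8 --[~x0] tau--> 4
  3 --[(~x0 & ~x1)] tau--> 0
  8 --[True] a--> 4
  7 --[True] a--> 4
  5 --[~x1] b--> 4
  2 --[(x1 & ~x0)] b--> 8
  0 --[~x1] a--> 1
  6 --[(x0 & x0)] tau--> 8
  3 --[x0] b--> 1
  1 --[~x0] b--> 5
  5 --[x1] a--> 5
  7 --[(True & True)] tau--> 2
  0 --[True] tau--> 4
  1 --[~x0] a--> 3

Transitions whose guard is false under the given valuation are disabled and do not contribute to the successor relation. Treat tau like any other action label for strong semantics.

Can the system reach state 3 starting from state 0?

Guard filter leaves 13 enabled edge(s).
depth 0: {0}
depth 1: {4}  cumulative {0,4}
Reachable = {0,4}

Answer: UNREACHABLE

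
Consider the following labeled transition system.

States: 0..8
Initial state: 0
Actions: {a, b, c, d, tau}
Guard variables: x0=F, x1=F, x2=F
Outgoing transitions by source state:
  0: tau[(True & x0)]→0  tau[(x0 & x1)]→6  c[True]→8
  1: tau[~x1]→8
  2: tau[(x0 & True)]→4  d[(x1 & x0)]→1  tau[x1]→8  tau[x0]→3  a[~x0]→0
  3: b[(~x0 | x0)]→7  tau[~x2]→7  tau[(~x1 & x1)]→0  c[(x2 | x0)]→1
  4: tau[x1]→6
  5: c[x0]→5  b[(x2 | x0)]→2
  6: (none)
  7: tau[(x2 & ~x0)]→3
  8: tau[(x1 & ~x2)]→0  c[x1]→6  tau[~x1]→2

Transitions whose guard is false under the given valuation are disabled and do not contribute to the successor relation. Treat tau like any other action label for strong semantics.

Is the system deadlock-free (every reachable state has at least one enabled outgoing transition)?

Answer: DEADLOCK-FREE

Analysis:
Reachable = {0,2,8}
  0: c→8  [1 out]
  2: a→0  [1 out]
  8: tau→2  [1 out]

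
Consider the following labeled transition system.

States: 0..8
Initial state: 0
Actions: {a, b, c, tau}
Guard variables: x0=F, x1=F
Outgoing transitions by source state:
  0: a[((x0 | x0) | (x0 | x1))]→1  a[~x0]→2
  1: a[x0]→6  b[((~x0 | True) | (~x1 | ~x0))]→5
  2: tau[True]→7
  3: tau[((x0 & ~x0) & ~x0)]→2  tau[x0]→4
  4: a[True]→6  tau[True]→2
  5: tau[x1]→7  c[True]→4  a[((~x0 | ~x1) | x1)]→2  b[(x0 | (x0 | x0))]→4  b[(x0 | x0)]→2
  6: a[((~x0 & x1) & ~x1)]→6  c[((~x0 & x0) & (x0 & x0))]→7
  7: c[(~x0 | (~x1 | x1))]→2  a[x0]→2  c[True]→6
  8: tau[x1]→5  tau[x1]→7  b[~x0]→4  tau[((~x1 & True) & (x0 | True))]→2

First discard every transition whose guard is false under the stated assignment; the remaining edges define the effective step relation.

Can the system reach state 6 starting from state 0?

Answer: REACHABLE

Analysis:
After dropping false guards: 11 live edges.
L0 = {0}
L1 = {2}  total {0,2}
L2 = {7}  total {0,2,7}
L3 = {6}  total {0,2,6,7}
Reach set: {0,2,6,7}
trace reaching 6: a·tau·c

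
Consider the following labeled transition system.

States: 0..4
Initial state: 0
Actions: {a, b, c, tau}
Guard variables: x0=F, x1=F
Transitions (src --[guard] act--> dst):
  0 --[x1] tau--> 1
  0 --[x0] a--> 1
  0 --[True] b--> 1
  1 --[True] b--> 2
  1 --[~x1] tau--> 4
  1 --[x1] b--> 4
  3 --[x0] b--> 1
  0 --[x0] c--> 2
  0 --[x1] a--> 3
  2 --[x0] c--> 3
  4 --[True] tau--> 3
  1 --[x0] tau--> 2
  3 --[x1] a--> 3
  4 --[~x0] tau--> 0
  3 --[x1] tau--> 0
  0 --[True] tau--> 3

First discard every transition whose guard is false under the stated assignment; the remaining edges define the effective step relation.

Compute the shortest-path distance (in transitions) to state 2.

Answer: 2

Analysis:
Layered search for 2:
  depth 0: {0}
  depth 1: {1,3}
  depth 2: {2,4}
first hit 2 at d=2 via b·b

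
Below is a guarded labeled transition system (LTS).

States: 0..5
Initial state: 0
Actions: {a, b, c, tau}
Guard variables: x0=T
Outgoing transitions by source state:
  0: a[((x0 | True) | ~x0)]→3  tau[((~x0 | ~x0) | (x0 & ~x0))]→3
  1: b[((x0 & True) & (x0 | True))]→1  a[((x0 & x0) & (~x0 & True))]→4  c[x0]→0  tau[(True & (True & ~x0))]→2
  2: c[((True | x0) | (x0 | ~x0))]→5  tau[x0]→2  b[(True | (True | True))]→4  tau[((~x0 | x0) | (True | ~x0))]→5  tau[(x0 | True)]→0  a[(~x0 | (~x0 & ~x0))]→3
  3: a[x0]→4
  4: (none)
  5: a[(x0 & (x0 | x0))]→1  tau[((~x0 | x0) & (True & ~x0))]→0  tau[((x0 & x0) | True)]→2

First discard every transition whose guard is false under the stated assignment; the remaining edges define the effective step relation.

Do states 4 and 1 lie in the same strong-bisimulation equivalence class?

Refine partition for ~:
  round 0: {{0,1,2,3,4,5}}
  round 1: {{0,3},{1},{2},{4},{5}}
  round 2: {{0},{1},{2},{3},{4},{5}}
Fixed point at round 3; 6 class(es).
[4]={4}  [1]={1}

Answer: NOT BISIMILAR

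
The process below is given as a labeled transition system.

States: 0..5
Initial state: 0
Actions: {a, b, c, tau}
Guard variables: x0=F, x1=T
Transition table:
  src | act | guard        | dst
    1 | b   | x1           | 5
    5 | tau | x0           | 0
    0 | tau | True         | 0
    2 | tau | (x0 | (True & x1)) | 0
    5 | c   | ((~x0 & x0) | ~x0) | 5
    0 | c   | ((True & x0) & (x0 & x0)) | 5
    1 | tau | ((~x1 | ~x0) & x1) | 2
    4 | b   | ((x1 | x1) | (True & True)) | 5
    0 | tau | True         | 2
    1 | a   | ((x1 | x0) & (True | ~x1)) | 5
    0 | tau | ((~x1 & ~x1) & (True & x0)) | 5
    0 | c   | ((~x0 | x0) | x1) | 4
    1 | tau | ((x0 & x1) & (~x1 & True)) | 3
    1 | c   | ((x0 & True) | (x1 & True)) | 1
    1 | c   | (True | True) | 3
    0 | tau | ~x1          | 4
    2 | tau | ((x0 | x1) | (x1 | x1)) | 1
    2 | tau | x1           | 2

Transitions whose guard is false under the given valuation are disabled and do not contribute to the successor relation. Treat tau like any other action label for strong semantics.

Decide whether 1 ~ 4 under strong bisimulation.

Compute ~ classes (split until stable):
  π0 = {{0,1,2,3,4,5}}
  π1 = {{0},{1},{2},{3},{4},{5}}
6 equivalence class(es) (converged in 2)
class of 1: {1}; class of 4: {4}

Answer: NOT BISIMILAR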